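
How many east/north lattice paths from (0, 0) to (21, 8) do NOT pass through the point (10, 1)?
Number of paths = 3942081

Total paths from (0, 0) to (21, 8): C(29, 21) = 4292145. Paths through (10, 1): (paths (0, 0) → (10, 1)) × (paths (10, 1) → (21, 8)) = C(11, 10) · C(18, 11) = 11 · 31824 = 350064. Avoidance count = 4292145 − 350064 = 3942081.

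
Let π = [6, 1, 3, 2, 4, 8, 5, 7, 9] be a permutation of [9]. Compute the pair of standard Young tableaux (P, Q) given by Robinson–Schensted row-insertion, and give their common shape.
P = [1, 2, 4, 5, 7, 9] / [3, 8] / [6];  Q = [1, 3, 5, 6, 8, 9] / [2, 7] / [4];  common shape = (6, 2, 1)

Row-insert the values π_1, π_2, … into P one at a time, bumping the leftmost entry strictly greater than the inserted value down to the next row. The recording tableau Q records, in position (i, j), the step at which that cell was added to P.
  Insert 6 (step 1): P = [6];  Q = [1]
  Insert 1 (step 2): P = [1] / [6];  Q = [1] / [2]
  Insert 3 (step 3): P = [1, 3] / [6];  Q = [1, 3] / [2]
  Insert 2 (step 4): P = [1, 2] / [3] / [6];  Q = [1, 3] / [2] / [4]
  Insert 4 (step 5): P = [1, 2, 4] / [3] / [6];  Q = [1, 3, 5] / [2] / [4]
  Insert 8 (step 6): P = [1, 2, 4, 8] / [3] / [6];  Q = [1, 3, 5, 6] / [2] / [4]
  Insert 5 (step 7): P = [1, 2, 4, 5] / [3, 8] / [6];  Q = [1, 3, 5, 6] / [2, 7] / [4]
  Insert 7 (step 8): P = [1, 2, 4, 5, 7] / [3, 8] / [6];  Q = [1, 3, 5, 6, 8] / [2, 7] / [4]
  Insert 9 (step 9): P = [1, 2, 4, 5, 7, 9] / [3, 8] / [6];  Q = [1, 3, 5, 6, 8, 9] / [2, 7] / [4]
Final shape: (6, 2, 1).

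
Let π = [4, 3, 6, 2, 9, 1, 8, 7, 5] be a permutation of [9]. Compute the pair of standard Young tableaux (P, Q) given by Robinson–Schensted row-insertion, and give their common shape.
P = [1, 5, 7] / [2, 6] / [3, 8] / [4, 9];  Q = [1, 3, 5] / [2, 7] / [4, 8] / [6, 9];  common shape = (3, 2, 2, 2)

Row-insert the values π_1, π_2, … into P one at a time, bumping the leftmost entry strictly greater than the inserted value down to the next row. The recording tableau Q records, in position (i, j), the step at which that cell was added to P.
  Insert 4 (step 1): P = [4];  Q = [1]
  Insert 3 (step 2): P = [3] / [4];  Q = [1] / [2]
  Insert 6 (step 3): P = [3, 6] / [4];  Q = [1, 3] / [2]
  Insert 2 (step 4): P = [2, 6] / [3] / [4];  Q = [1, 3] / [2] / [4]
  Insert 9 (step 5): P = [2, 6, 9] / [3] / [4];  Q = [1, 3, 5] / [2] / [4]
  Insert 1 (step 6): P = [1, 6, 9] / [2] / [3] / [4];  Q = [1, 3, 5] / [2] / [4] / [6]
  Insert 8 (step 7): P = [1, 6, 8] / [2, 9] / [3] / [4];  Q = [1, 3, 5] / [2, 7] / [4] / [6]
  Insert 7 (step 8): P = [1, 6, 7] / [2, 8] / [3, 9] / [4];  Q = [1, 3, 5] / [2, 7] / [4, 8] / [6]
  Insert 5 (step 9): P = [1, 5, 7] / [2, 6] / [3, 8] / [4, 9];  Q = [1, 3, 5] / [2, 7] / [4, 8] / [6, 9]
Final shape: (3, 2, 2, 2).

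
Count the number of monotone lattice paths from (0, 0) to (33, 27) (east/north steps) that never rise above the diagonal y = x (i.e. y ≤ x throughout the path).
Number of paths = 18118635760271270

By the reflection principle (André's argument), the number of monotone paths to (33, 27) with n ≤ m that never go above y = x is C(60, 33) − C(60, 34) = 88004802264174740 − 69886166503903470 = 18118635760271270.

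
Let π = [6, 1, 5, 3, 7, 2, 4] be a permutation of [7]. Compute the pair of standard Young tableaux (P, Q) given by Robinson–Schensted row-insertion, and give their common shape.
P = [1, 2, 4] / [3, 7] / [5] / [6];  Q = [1, 3, 5] / [2, 7] / [4] / [6];  common shape = (3, 2, 1, 1)

Row-insert the values π_1, π_2, … into P one at a time, bumping the leftmost entry strictly greater than the inserted value down to the next row. The recording tableau Q records, in position (i, j), the step at which that cell was added to P.
  Insert 6 (step 1): P = [6];  Q = [1]
  Insert 1 (step 2): P = [1] / [6];  Q = [1] / [2]
  Insert 5 (step 3): P = [1, 5] / [6];  Q = [1, 3] / [2]
  Insert 3 (step 4): P = [1, 3] / [5] / [6];  Q = [1, 3] / [2] / [4]
  Insert 7 (step 5): P = [1, 3, 7] / [5] / [6];  Q = [1, 3, 5] / [2] / [4]
  Insert 2 (step 6): P = [1, 2, 7] / [3] / [5] / [6];  Q = [1, 3, 5] / [2] / [4] / [6]
  Insert 4 (step 7): P = [1, 2, 4] / [3, 7] / [5] / [6];  Q = [1, 3, 5] / [2, 7] / [4] / [6]
Final shape: (3, 2, 1, 1).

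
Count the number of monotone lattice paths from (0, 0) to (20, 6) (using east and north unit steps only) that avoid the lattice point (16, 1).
Number of paths = 228088

Total paths from (0, 0) to (20, 6): C(26, 20) = 230230. Paths through (16, 1): (paths (0, 0) → (16, 1)) × (paths (16, 1) → (20, 6)) = C(17, 16) · C(9, 4) = 17 · 126 = 2142. Avoidance count = 230230 − 2142 = 228088.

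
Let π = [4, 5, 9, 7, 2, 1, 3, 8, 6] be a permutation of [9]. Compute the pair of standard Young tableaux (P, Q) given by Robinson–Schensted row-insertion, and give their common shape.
P = [1, 3, 6, 8] / [2, 5, 7] / [4] / [9];  Q = [1, 2, 3, 8] / [4, 7, 9] / [5] / [6];  common shape = (4, 3, 1, 1)

Row-insert the values π_1, π_2, … into P one at a time, bumping the leftmost entry strictly greater than the inserted value down to the next row. The recording tableau Q records, in position (i, j), the step at which that cell was added to P.
  Insert 4 (step 1): P = [4];  Q = [1]
  Insert 5 (step 2): P = [4, 5];  Q = [1, 2]
  Insert 9 (step 3): P = [4, 5, 9];  Q = [1, 2, 3]
  Insert 7 (step 4): P = [4, 5, 7] / [9];  Q = [1, 2, 3] / [4]
  Insert 2 (step 5): P = [2, 5, 7] / [4] / [9];  Q = [1, 2, 3] / [4] / [5]
  Insert 1 (step 6): P = [1, 5, 7] / [2] / [4] / [9];  Q = [1, 2, 3] / [4] / [5] / [6]
  Insert 3 (step 7): P = [1, 3, 7] / [2, 5] / [4] / [9];  Q = [1, 2, 3] / [4, 7] / [5] / [6]
  Insert 8 (step 8): P = [1, 3, 7, 8] / [2, 5] / [4] / [9];  Q = [1, 2, 3, 8] / [4, 7] / [5] / [6]
  Insert 6 (step 9): P = [1, 3, 6, 8] / [2, 5, 7] / [4] / [9];  Q = [1, 2, 3, 8] / [4, 7, 9] / [5] / [6]
Final shape: (4, 3, 1, 1).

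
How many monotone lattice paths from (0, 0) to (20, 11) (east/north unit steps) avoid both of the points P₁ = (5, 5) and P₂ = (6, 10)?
Number of paths = 70900347

Inclusion–exclusion. Total paths: C(31, 20) = 84672315. Through P₁: C(10, 5)·C(21, 15) = 13674528. Through P₂: C(16, 6)·C(15, 14) = 120120. Since P₁ is strictly southwest of P₂, a monotone path through both must visit P₁ then P₂; paths through both = C(10, 5)·C(6, 1)·C(15, 14) = 22680. Avoid both = 84672315 − 13674528 − 120120 + 22680 = 70900347.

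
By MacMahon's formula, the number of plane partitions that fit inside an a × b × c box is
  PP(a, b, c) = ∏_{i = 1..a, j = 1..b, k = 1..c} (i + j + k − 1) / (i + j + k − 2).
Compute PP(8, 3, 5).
PP(8, 3, 5) = 61408347

Evaluate the triple product over i = 1..8, j = 1..3, k = 1..5. The factors are (2/1) · (3/2) · (4/3) · (5/4) · (6/5) · (3/2) · (4/3) · (5/4) · … (120 factors total). The numerators and denominators telescope so the product is an integer; carrying out the multiplication exactly gives PP(8, 3, 5) = 61408347.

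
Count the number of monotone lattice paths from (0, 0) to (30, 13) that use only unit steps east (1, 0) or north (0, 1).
Number of paths = 36576848168

A monotone lattice path from (0, 0) to (30, 13) consists of 30 east steps and 13 north steps in some order, so it is determined by which 30 of the 43 steps are east. The count is C(43, 30) = 36576848168.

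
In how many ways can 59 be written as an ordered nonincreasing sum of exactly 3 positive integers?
p(59, 3 parts) = 290

Partitions of n into exactly k parts are in bijection with partitions of n − k into at most k parts (subtract 1 from each part). So p(59, exactly 3) = p(56, parts ≤ 3). Computing via the recurrence p(m, j) = p(m, j−1) + p(m−j, j) gives 290.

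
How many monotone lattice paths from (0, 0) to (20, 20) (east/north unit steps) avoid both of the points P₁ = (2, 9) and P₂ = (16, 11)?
Number of paths = 126626301945

Inclusion–exclusion. Total paths: C(40, 20) = 137846528820. Through P₁: C(11, 2)·C(29, 18) = 1902850950. Through P₂: C(27, 16)·C(13, 4) = 9322094925. Since P₁ is strictly southwest of P₂, a monotone path through both must visit P₁ then P₂; paths through both = C(11, 2)·C(16, 14)·C(13, 4) = 4719000. Avoid both = 137846528820 − 1902850950 − 9322094925 + 4719000 = 126626301945.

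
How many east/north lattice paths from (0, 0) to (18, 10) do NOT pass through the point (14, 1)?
Number of paths = 13112385

Total paths from (0, 0) to (18, 10): C(28, 18) = 13123110. Paths through (14, 1): (paths (0, 0) → (14, 1)) × (paths (14, 1) → (18, 10)) = C(15, 14) · C(13, 4) = 15 · 715 = 10725. Avoidance count = 13123110 − 10725 = 13112385.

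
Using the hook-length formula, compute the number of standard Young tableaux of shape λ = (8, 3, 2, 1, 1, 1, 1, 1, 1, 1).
# SYT of shape (8, 3, 2, 1, 1, 1, 1, 1, 1, 1) = 12646400

Hook-length formula: f^λ = n! / Π hook(c), product over all cells c of the Young diagram. For λ = (8, 3, 2, 1, 1, 1, 1, 1, 1, 1), n = 20 boxes. Hook lengths by row (left-to-right, top-to-bottom): [17, 9, 7, 5, 4, 3, 2, 1]; [11, 3, 1]; [9, 1]; [7]; [6]; [5]; [4]; [3]; [2]; [1]. Product of hooks = 192379017600. So f^λ = 20! / 192379017600 = 2432902008176640000 / 192379017600 = 12646400.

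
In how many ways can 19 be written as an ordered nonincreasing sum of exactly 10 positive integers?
p(19, 10 parts) = 30

Partitions of n into exactly k parts are in bijection with partitions of n − k into at most k parts (subtract 1 from each part). So p(19, exactly 10) = p(9, parts ≤ 10). Computing via the recurrence p(m, j) = p(m, j−1) + p(m−j, j) gives 30.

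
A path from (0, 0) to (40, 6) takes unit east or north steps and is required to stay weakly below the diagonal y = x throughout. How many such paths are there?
Number of paths = 7996065

By the reflection principle (André's argument), the number of monotone paths to (40, 6) with n ≤ m that never go above y = x is C(46, 40) − C(46, 41) = 9366819 − 1370754 = 7996065.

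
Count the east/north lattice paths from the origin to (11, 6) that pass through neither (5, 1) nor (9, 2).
Number of paths = 9229

Inclusion–exclusion. Total paths: C(17, 11) = 12376. Through P₁: C(6, 5)·C(11, 6) = 2772. Through P₂: C(11, 9)·C(6, 2) = 825. Since P₁ is strictly southwest of P₂, a monotone path through both must visit P₁ then P₂; paths through both = C(6, 5)·C(5, 4)·C(6, 2) = 450. Avoid both = 12376 − 2772 − 825 + 450 = 9229.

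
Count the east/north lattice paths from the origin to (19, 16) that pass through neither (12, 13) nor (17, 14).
Number of paths = 2032008600

Inclusion–exclusion. Total paths: C(35, 19) = 4059928950. Through P₁: C(25, 12)·C(10, 7) = 624036000. Through P₂: C(31, 17)·C(4, 2) = 1591095150. Since P₁ is strictly southwest of P₂, a monotone path through both must visit P₁ then P₂; paths through both = C(25, 12)·C(6, 5)·C(4, 2) = 187210800. Avoid both = 4059928950 − 624036000 − 1591095150 + 187210800 = 2032008600.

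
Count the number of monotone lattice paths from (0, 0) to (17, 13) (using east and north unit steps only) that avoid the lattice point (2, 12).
Number of paths = 119758394

Total paths from (0, 0) to (17, 13): C(30, 17) = 119759850. Paths through (2, 12): (paths (0, 0) → (2, 12)) × (paths (2, 12) → (17, 13)) = C(14, 2) · C(16, 15) = 91 · 16 = 1456. Avoidance count = 119759850 − 1456 = 119758394.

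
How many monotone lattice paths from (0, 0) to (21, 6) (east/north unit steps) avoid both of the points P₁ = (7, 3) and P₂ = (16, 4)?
Number of paths = 137865

Inclusion–exclusion. Total paths: C(27, 21) = 296010. Through P₁: C(10, 7)·C(17, 14) = 81600. Through P₂: C(20, 16)·C(7, 5) = 101745. Since P₁ is strictly southwest of P₂, a monotone path through both must visit P₁ then P₂; paths through both = C(10, 7)·C(10, 9)·C(7, 5) = 25200. Avoid both = 296010 − 81600 − 101745 + 25200 = 137865.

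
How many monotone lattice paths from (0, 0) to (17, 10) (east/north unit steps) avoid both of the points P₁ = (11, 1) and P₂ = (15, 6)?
Number of paths = 7584945

Inclusion–exclusion. Total paths: C(27, 17) = 8436285. Through P₁: C(12, 11)·C(15, 6) = 60060. Through P₂: C(21, 15)·C(6, 2) = 813960. Since P₁ is strictly southwest of P₂, a monotone path through both must visit P₁ then P₂; paths through both = C(12, 11)·C(9, 4)·C(6, 2) = 22680. Avoid both = 8436285 − 60060 − 813960 + 22680 = 7584945.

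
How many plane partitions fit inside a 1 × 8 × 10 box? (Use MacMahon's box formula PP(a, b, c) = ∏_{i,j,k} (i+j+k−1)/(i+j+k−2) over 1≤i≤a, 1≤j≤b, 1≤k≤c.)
PP(1, 8, 10) = 43758

Evaluate the triple product over i = 1..1, j = 1..8, k = 1..10. The factors are (2/1) · (3/2) · (4/3) · (5/4) · (6/5) · (7/6) · (8/7) · (9/8) · … (80 factors total). The numerators and denominators telescope so the product is an integer; carrying out the multiplication exactly gives PP(1, 8, 10) = 43758.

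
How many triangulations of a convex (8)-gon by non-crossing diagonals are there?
C_6 = 132

These polygon triangulations are counted by the Catalan number C_n = (1/(n + 1)) · C(2n, n). For n = 6: C_6 = (1/7) · C(12, 6) = 924/7 = 132.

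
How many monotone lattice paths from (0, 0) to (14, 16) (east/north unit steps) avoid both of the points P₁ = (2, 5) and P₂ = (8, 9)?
Number of paths = 82880637

Inclusion–exclusion. Total paths: C(30, 14) = 145422675. Through P₁: C(7, 2)·C(23, 12) = 28393638. Through P₂: C(17, 8)·C(13, 6) = 41715960. Since P₁ is strictly southwest of P₂, a monotone path through both must visit P₁ then P₂; paths through both = C(7, 2)·C(10, 6)·C(13, 6) = 7567560. Avoid both = 145422675 − 28393638 − 41715960 + 7567560 = 82880637.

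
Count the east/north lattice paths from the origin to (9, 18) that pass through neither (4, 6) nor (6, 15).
Number of paths = 2533065

Inclusion–exclusion. Total paths: C(27, 9) = 4686825. Through P₁: C(10, 4)·C(17, 5) = 1299480. Through P₂: C(21, 6)·C(6, 3) = 1085280. Since P₁ is strictly southwest of P₂, a monotone path through both must visit P₁ then P₂; paths through both = C(10, 4)·C(11, 2)·C(6, 3) = 231000. Avoid both = 4686825 − 1299480 − 1085280 + 231000 = 2533065.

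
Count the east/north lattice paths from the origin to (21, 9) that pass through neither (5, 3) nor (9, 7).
Number of paths = 9444502

Inclusion–exclusion. Total paths: C(30, 21) = 14307150. Through P₁: C(8, 5)·C(22, 16) = 4178328. Through P₂: C(16, 9)·C(14, 12) = 1041040. Since P₁ is strictly southwest of P₂, a monotone path through both must visit P₁ then P₂; paths through both = C(8, 5)·C(8, 4)·C(14, 12) = 356720. Avoid both = 14307150 − 4178328 − 1041040 + 356720 = 9444502.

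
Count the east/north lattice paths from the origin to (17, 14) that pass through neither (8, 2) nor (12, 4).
Number of paths = 248517240

Inclusion–exclusion. Total paths: C(31, 17) = 265182525. Through P₁: C(10, 8)·C(21, 9) = 13226850. Through P₂: C(16, 12)·C(15, 5) = 5465460. Since P₁ is strictly southwest of P₂, a monotone path through both must visit P₁ then P₂; paths through both = C(10, 8)·C(6, 4)·C(15, 5) = 2027025. Avoid both = 265182525 − 13226850 − 5465460 + 2027025 = 248517240.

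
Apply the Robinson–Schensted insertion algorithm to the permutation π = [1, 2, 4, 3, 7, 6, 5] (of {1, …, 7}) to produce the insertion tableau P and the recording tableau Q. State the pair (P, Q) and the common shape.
P = [1, 2, 3, 5] / [4, 6] / [7];  Q = [1, 2, 3, 5] / [4, 6] / [7];  common shape = (4, 2, 1)

Row-insert the values π_1, π_2, … into P one at a time, bumping the leftmost entry strictly greater than the inserted value down to the next row. The recording tableau Q records, in position (i, j), the step at which that cell was added to P.
  Insert 1 (step 1): P = [1];  Q = [1]
  Insert 2 (step 2): P = [1, 2];  Q = [1, 2]
  Insert 4 (step 3): P = [1, 2, 4];  Q = [1, 2, 3]
  Insert 3 (step 4): P = [1, 2, 3] / [4];  Q = [1, 2, 3] / [4]
  Insert 7 (step 5): P = [1, 2, 3, 7] / [4];  Q = [1, 2, 3, 5] / [4]
  Insert 6 (step 6): P = [1, 2, 3, 6] / [4, 7];  Q = [1, 2, 3, 5] / [4, 6]
  Insert 5 (step 7): P = [1, 2, 3, 5] / [4, 6] / [7];  Q = [1, 2, 3, 5] / [4, 6] / [7]
Final shape: (4, 2, 1).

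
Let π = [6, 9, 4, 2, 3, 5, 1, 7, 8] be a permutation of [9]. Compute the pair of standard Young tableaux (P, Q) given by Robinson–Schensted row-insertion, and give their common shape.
P = [1, 3, 5, 7, 8] / [2, 9] / [4] / [6];  Q = [1, 2, 6, 8, 9] / [3, 5] / [4] / [7];  common shape = (5, 2, 1, 1)

Row-insert the values π_1, π_2, … into P one at a time, bumping the leftmost entry strictly greater than the inserted value down to the next row. The recording tableau Q records, in position (i, j), the step at which that cell was added to P.
  Insert 6 (step 1): P = [6];  Q = [1]
  Insert 9 (step 2): P = [6, 9];  Q = [1, 2]
  Insert 4 (step 3): P = [4, 9] / [6];  Q = [1, 2] / [3]
  Insert 2 (step 4): P = [2, 9] / [4] / [6];  Q = [1, 2] / [3] / [4]
  Insert 3 (step 5): P = [2, 3] / [4, 9] / [6];  Q = [1, 2] / [3, 5] / [4]
  Insert 5 (step 6): P = [2, 3, 5] / [4, 9] / [6];  Q = [1, 2, 6] / [3, 5] / [4]
  Insert 1 (step 7): P = [1, 3, 5] / [2, 9] / [4] / [6];  Q = [1, 2, 6] / [3, 5] / [4] / [7]
  Insert 7 (step 8): P = [1, 3, 5, 7] / [2, 9] / [4] / [6];  Q = [1, 2, 6, 8] / [3, 5] / [4] / [7]
  Insert 8 (step 9): P = [1, 3, 5, 7, 8] / [2, 9] / [4] / [6];  Q = [1, 2, 6, 8, 9] / [3, 5] / [4] / [7]
Final shape: (5, 2, 1, 1).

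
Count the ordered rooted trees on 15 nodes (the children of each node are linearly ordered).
C_14 = 2674440

These ordered rooted trees are counted by the Catalan number C_n = (1/(n + 1)) · C(2n, n). For n = 14: C_14 = (1/15) · C(28, 14) = 40116600/15 = 2674440.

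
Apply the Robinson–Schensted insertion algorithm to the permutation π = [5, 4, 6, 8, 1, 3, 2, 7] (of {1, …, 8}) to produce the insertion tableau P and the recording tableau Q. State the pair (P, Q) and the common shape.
P = [1, 2, 7] / [3, 6, 8] / [4] / [5];  Q = [1, 3, 4] / [2, 6, 8] / [5] / [7];  common shape = (3, 3, 1, 1)

Row-insert the values π_1, π_2, … into P one at a time, bumping the leftmost entry strictly greater than the inserted value down to the next row. The recording tableau Q records, in position (i, j), the step at which that cell was added to P.
  Insert 5 (step 1): P = [5];  Q = [1]
  Insert 4 (step 2): P = [4] / [5];  Q = [1] / [2]
  Insert 6 (step 3): P = [4, 6] / [5];  Q = [1, 3] / [2]
  Insert 8 (step 4): P = [4, 6, 8] / [5];  Q = [1, 3, 4] / [2]
  Insert 1 (step 5): P = [1, 6, 8] / [4] / [5];  Q = [1, 3, 4] / [2] / [5]
  Insert 3 (step 6): P = [1, 3, 8] / [4, 6] / [5];  Q = [1, 3, 4] / [2, 6] / [5]
  Insert 2 (step 7): P = [1, 2, 8] / [3, 6] / [4] / [5];  Q = [1, 3, 4] / [2, 6] / [5] / [7]
  Insert 7 (step 8): P = [1, 2, 7] / [3, 6, 8] / [4] / [5];  Q = [1, 3, 4] / [2, 6, 8] / [5] / [7]
Final shape: (3, 3, 1, 1).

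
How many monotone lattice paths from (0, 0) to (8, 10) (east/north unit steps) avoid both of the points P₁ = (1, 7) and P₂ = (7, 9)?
Number of paths = 20366

Inclusion–exclusion. Total paths: C(18, 8) = 43758. Through P₁: C(8, 1)·C(10, 7) = 960. Through P₂: C(16, 7)·C(2, 1) = 22880. Since P₁ is strictly southwest of P₂, a monotone path through both must visit P₁ then P₂; paths through both = C(8, 1)·C(8, 6)·C(2, 1) = 448. Avoid both = 43758 − 960 − 22880 + 448 = 20366.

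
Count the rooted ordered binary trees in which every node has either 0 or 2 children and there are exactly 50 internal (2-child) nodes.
C_50 = 1978261657756160653623774456

These full binary trees are counted by the Catalan number C_n = (1/(n + 1)) · C(2n, n). For n = 50: C_50 = (1/51) · C(100, 50) = 100891344545564193334812497256/51 = 1978261657756160653623774456.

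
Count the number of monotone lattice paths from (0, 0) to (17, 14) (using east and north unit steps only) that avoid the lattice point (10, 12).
Number of paths = 241903269

Total paths from (0, 0) to (17, 14): C(31, 17) = 265182525. Paths through (10, 12): (paths (0, 0) → (10, 12)) × (paths (10, 12) → (17, 14)) = C(22, 10) · C(9, 7) = 646646 · 36 = 23279256. Avoidance count = 265182525 − 23279256 = 241903269.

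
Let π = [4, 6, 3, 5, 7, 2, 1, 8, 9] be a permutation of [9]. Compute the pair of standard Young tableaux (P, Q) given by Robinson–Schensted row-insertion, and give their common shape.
P = [1, 5, 7, 8, 9] / [2, 6] / [3] / [4];  Q = [1, 2, 5, 8, 9] / [3, 4] / [6] / [7];  common shape = (5, 2, 1, 1)

Row-insert the values π_1, π_2, … into P one at a time, bumping the leftmost entry strictly greater than the inserted value down to the next row. The recording tableau Q records, in position (i, j), the step at which that cell was added to P.
  Insert 4 (step 1): P = [4];  Q = [1]
  Insert 6 (step 2): P = [4, 6];  Q = [1, 2]
  Insert 3 (step 3): P = [3, 6] / [4];  Q = [1, 2] / [3]
  Insert 5 (step 4): P = [3, 5] / [4, 6];  Q = [1, 2] / [3, 4]
  Insert 7 (step 5): P = [3, 5, 7] / [4, 6];  Q = [1, 2, 5] / [3, 4]
  Insert 2 (step 6): P = [2, 5, 7] / [3, 6] / [4];  Q = [1, 2, 5] / [3, 4] / [6]
  Insert 1 (step 7): P = [1, 5, 7] / [2, 6] / [3] / [4];  Q = [1, 2, 5] / [3, 4] / [6] / [7]
  Insert 8 (step 8): P = [1, 5, 7, 8] / [2, 6] / [3] / [4];  Q = [1, 2, 5, 8] / [3, 4] / [6] / [7]
  Insert 9 (step 9): P = [1, 5, 7, 8, 9] / [2, 6] / [3] / [4];  Q = [1, 2, 5, 8, 9] / [3, 4] / [6] / [7]
Final shape: (5, 2, 1, 1).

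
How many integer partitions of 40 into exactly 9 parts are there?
p(40, 9 parts) = 3589

Partitions of n into exactly k parts are in bijection with partitions of n − k into at most k parts (subtract 1 from each part). So p(40, exactly 9) = p(31, parts ≤ 9). Computing via the recurrence p(m, j) = p(m, j−1) + p(m−j, j) gives 3589.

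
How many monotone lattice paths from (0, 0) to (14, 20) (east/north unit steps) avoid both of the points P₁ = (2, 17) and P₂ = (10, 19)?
Number of paths = 1291786260

Inclusion–exclusion. Total paths: C(34, 14) = 1391975640. Through P₁: C(19, 2)·C(15, 12) = 77805. Through P₂: C(29, 10)·C(5, 4) = 100150050. Since P₁ is strictly southwest of P₂, a monotone path through both must visit P₁ then P₂; paths through both = C(19, 2)·C(10, 8)·C(5, 4) = 38475. Avoid both = 1391975640 − 77805 − 100150050 + 38475 = 1291786260.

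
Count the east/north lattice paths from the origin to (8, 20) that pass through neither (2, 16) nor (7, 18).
Number of paths = 1643514

Inclusion–exclusion. Total paths: C(28, 8) = 3108105. Through P₁: C(18, 2)·C(10, 6) = 32130. Through P₂: C(25, 7)·C(3, 1) = 1442100. Since P₁ is strictly southwest of P₂, a monotone path through both must visit P₁ then P₂; paths through both = C(18, 2)·C(7, 5)·C(3, 1) = 9639. Avoid both = 3108105 − 32130 − 1442100 + 9639 = 1643514.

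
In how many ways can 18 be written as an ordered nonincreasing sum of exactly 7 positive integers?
p(18, 7 parts) = 49

Partitions of n into exactly k parts are in bijection with partitions of n − k into at most k parts (subtract 1 from each part). So p(18, exactly 7) = p(11, parts ≤ 7). Computing via the recurrence p(m, j) = p(m, j−1) + p(m−j, j) gives 49.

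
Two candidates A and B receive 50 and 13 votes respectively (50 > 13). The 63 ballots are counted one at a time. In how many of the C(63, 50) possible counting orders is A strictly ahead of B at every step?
Strict-lead orderings = 6148128119709

Total orderings of the 63 votes with 50 for A: C(63, 50) = 10468434365991. By the Bertrand ballot formula (Cycle Lemma / reflection principle), the number of orderings in which A is strictly ahead of B throughout is (p − q)/(p + q) · C(p + q, p) = (50 − 13)/(50 + 13) · 10468434365991 = 6148128119709.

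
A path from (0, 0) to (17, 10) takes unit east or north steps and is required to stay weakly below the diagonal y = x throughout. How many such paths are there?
Number of paths = 3749460

By the reflection principle (André's argument), the number of monotone paths to (17, 10) with n ≤ m that never go above y = x is C(27, 17) − C(27, 18) = 8436285 − 4686825 = 3749460.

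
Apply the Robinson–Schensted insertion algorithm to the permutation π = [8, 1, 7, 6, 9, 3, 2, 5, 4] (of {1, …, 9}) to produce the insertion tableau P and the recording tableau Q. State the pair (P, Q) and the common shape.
P = [1, 2, 4] / [3, 5] / [6, 9] / [7] / [8];  Q = [1, 3, 5] / [2, 8] / [4, 9] / [6] / [7];  common shape = (3, 2, 2, 1, 1)

Row-insert the values π_1, π_2, … into P one at a time, bumping the leftmost entry strictly greater than the inserted value down to the next row. The recording tableau Q records, in position (i, j), the step at which that cell was added to P.
  Insert 8 (step 1): P = [8];  Q = [1]
  Insert 1 (step 2): P = [1] / [8];  Q = [1] / [2]
  Insert 7 (step 3): P = [1, 7] / [8];  Q = [1, 3] / [2]
  Insert 6 (step 4): P = [1, 6] / [7] / [8];  Q = [1, 3] / [2] / [4]
  Insert 9 (step 5): P = [1, 6, 9] / [7] / [8];  Q = [1, 3, 5] / [2] / [4]
  Insert 3 (step 6): P = [1, 3, 9] / [6] / [7] / [8];  Q = [1, 3, 5] / [2] / [4] / [6]
  Insert 2 (step 7): P = [1, 2, 9] / [3] / [6] / [7] / [8];  Q = [1, 3, 5] / [2] / [4] / [6] / [7]
  Insert 5 (step 8): P = [1, 2, 5] / [3, 9] / [6] / [7] / [8];  Q = [1, 3, 5] / [2, 8] / [4] / [6] / [7]
  Insert 4 (step 9): P = [1, 2, 4] / [3, 5] / [6, 9] / [7] / [8];  Q = [1, 3, 5] / [2, 8] / [4, 9] / [6] / [7]
Final shape: (3, 2, 2, 1, 1).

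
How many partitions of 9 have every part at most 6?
p(9, parts ≤ 6) = 26

Partitions of 9 with all parts ≤ 6: 6+3, 6+2+1, 6+1+1+1, 5+4, 5+3+1, 5+2+2, 5+2+1+1, 5+1+1+1+1, 4+4+1, 4+3+2, 4+3+1+1, 4+2+2+1, 4+2+1+1+1, 4+1+1+1+1+1, 3+3+3, 3+3+2+1, 3+3+1+1+1, 3+2+2+2, 3+2+2+1+1, 3+2+1+1+1+1, 3+1+1+1+1+1+1, 2+2+2+2+1, 2+2+2+1+1+1, 2+2+1+1+1+1+1, 2+1+1+1+1+1+1+1, 1+1+1+1+1+1+1+1+1. Count = 26.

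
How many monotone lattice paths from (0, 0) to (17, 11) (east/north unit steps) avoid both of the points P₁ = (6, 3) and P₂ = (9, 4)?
Number of paths = 12686427

Inclusion–exclusion. Total paths: C(28, 17) = 21474180. Through P₁: C(9, 6)·C(19, 11) = 6348888. Through P₂: C(13, 9)·C(15, 8) = 4601025. Since P₁ is strictly southwest of P₂, a monotone path through both must visit P₁ then P₂; paths through both = C(9, 6)·C(4, 3)·C(15, 8) = 2162160. Avoid both = 21474180 − 6348888 − 4601025 + 2162160 = 12686427.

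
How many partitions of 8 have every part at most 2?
p(8, parts ≤ 2) = 5

Partitions of 8 with all parts ≤ 2: 2+2+2+2, 2+2+2+1+1, 2+2+1+1+1+1, 2+1+1+1+1+1+1, 1+1+1+1+1+1+1+1. Count = 5.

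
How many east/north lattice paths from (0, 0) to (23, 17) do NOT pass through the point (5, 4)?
Number of paths = 62744491350

Total paths from (0, 0) to (23, 17): C(40, 23) = 88732378800. Paths through (5, 4): (paths (0, 0) → (5, 4)) × (paths (5, 4) → (23, 17)) = C(9, 5) · C(31, 18) = 126 · 206253075 = 25987887450. Avoidance count = 88732378800 − 25987887450 = 62744491350.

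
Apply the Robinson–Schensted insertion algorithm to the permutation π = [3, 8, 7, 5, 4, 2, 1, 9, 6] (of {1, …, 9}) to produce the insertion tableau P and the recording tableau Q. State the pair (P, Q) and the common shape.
P = [1, 4, 6] / [2, 9] / [3] / [5] / [7] / [8];  Q = [1, 2, 8] / [3, 9] / [4] / [5] / [6] / [7];  common shape = (3, 2, 1, 1, 1, 1)

Row-insert the values π_1, π_2, … into P one at a time, bumping the leftmost entry strictly greater than the inserted value down to the next row. The recording tableau Q records, in position (i, j), the step at which that cell was added to P.
  Insert 3 (step 1): P = [3];  Q = [1]
  Insert 8 (step 2): P = [3, 8];  Q = [1, 2]
  Insert 7 (step 3): P = [3, 7] / [8];  Q = [1, 2] / [3]
  Insert 5 (step 4): P = [3, 5] / [7] / [8];  Q = [1, 2] / [3] / [4]
  Insert 4 (step 5): P = [3, 4] / [5] / [7] / [8];  Q = [1, 2] / [3] / [4] / [5]
  Insert 2 (step 6): P = [2, 4] / [3] / [5] / [7] / [8];  Q = [1, 2] / [3] / [4] / [5] / [6]
  Insert 1 (step 7): P = [1, 4] / [2] / [3] / [5] / [7] / [8];  Q = [1, 2] / [3] / [4] / [5] / [6] / [7]
  Insert 9 (step 8): P = [1, 4, 9] / [2] / [3] / [5] / [7] / [8];  Q = [1, 2, 8] / [3] / [4] / [5] / [6] / [7]
  Insert 6 (step 9): P = [1, 4, 6] / [2, 9] / [3] / [5] / [7] / [8];  Q = [1, 2, 8] / [3, 9] / [4] / [5] / [6] / [7]
Final shape: (3, 2, 1, 1, 1, 1).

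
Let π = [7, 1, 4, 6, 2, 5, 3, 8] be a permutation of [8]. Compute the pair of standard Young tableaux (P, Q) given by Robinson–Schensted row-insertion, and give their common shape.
P = [1, 2, 3, 8] / [4, 5] / [6] / [7];  Q = [1, 3, 4, 8] / [2, 6] / [5] / [7];  common shape = (4, 2, 1, 1)

Row-insert the values π_1, π_2, … into P one at a time, bumping the leftmost entry strictly greater than the inserted value down to the next row. The recording tableau Q records, in position (i, j), the step at which that cell was added to P.
  Insert 7 (step 1): P = [7];  Q = [1]
  Insert 1 (step 2): P = [1] / [7];  Q = [1] / [2]
  Insert 4 (step 3): P = [1, 4] / [7];  Q = [1, 3] / [2]
  Insert 6 (step 4): P = [1, 4, 6] / [7];  Q = [1, 3, 4] / [2]
  Insert 2 (step 5): P = [1, 2, 6] / [4] / [7];  Q = [1, 3, 4] / [2] / [5]
  Insert 5 (step 6): P = [1, 2, 5] / [4, 6] / [7];  Q = [1, 3, 4] / [2, 6] / [5]
  Insert 3 (step 7): P = [1, 2, 3] / [4, 5] / [6] / [7];  Q = [1, 3, 4] / [2, 6] / [5] / [7]
  Insert 8 (step 8): P = [1, 2, 3, 8] / [4, 5] / [6] / [7];  Q = [1, 3, 4, 8] / [2, 6] / [5] / [7]
Final shape: (4, 2, 1, 1).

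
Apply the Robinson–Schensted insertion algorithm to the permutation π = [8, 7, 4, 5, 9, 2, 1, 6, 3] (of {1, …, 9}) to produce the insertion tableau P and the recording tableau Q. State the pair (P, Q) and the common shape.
P = [1, 3, 6] / [2, 5] / [4, 9] / [7] / [8];  Q = [1, 4, 5] / [2, 8] / [3, 9] / [6] / [7];  common shape = (3, 2, 2, 1, 1)

Row-insert the values π_1, π_2, … into P one at a time, bumping the leftmost entry strictly greater than the inserted value down to the next row. The recording tableau Q records, in position (i, j), the step at which that cell was added to P.
  Insert 8 (step 1): P = [8];  Q = [1]
  Insert 7 (step 2): P = [7] / [8];  Q = [1] / [2]
  Insert 4 (step 3): P = [4] / [7] / [8];  Q = [1] / [2] / [3]
  Insert 5 (step 4): P = [4, 5] / [7] / [8];  Q = [1, 4] / [2] / [3]
  Insert 9 (step 5): P = [4, 5, 9] / [7] / [8];  Q = [1, 4, 5] / [2] / [3]
  Insert 2 (step 6): P = [2, 5, 9] / [4] / [7] / [8];  Q = [1, 4, 5] / [2] / [3] / [6]
  Insert 1 (step 7): P = [1, 5, 9] / [2] / [4] / [7] / [8];  Q = [1, 4, 5] / [2] / [3] / [6] / [7]
  Insert 6 (step 8): P = [1, 5, 6] / [2, 9] / [4] / [7] / [8];  Q = [1, 4, 5] / [2, 8] / [3] / [6] / [7]
  Insert 3 (step 9): P = [1, 3, 6] / [2, 5] / [4, 9] / [7] / [8];  Q = [1, 4, 5] / [2, 8] / [3, 9] / [6] / [7]
Final shape: (3, 2, 2, 1, 1).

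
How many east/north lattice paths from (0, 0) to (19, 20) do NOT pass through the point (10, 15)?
Number of paths = 62379206890

Total paths from (0, 0) to (19, 20): C(39, 19) = 68923264410. Paths through (10, 15): (paths (0, 0) → (10, 15)) × (paths (10, 15) → (19, 20)) = C(25, 10) · C(14, 9) = 3268760 · 2002 = 6544057520. Avoidance count = 68923264410 − 6544057520 = 62379206890.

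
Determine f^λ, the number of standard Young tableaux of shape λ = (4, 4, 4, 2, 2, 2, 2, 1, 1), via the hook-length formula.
# SYT of shape (4, 4, 4, 2, 2, 2, 2, 1, 1) = 290990700

Hook-length formula: f^λ = n! / Π hook(c), product over all cells c of the Young diagram. For λ = (4, 4, 4, 2, 2, 2, 2, 1, 1), n = 22 boxes. Hook lengths by row (left-to-right, top-to-bottom): [12, 9, 4, 3]; [11, 8, 3, 2]; [10, 7, 2, 1]; [7, 4]; [6, 3]; [5, 2]; [4, 1]; [2]; [1]. Product of hooks = 3862668902400. So f^λ = 22! / 3862668902400 = 1124000727777607680000 / 3862668902400 = 290990700.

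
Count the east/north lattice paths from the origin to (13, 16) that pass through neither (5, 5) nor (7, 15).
Number of paths = 47739867

Inclusion–exclusion. Total paths: C(29, 13) = 67863915. Through P₁: C(10, 5)·C(19, 8) = 19046664. Through P₂: C(22, 7)·C(7, 6) = 1193808. Since P₁ is strictly southwest of P₂, a monotone path through both must visit P₁ then P₂; paths through both = C(10, 5)·C(12, 2)·C(7, 6) = 116424. Avoid both = 67863915 − 19046664 − 1193808 + 116424 = 47739867.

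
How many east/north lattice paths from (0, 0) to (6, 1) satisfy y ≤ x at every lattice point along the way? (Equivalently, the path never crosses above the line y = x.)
Number of paths = 6

By the reflection principle (André's argument), the number of monotone paths to (6, 1) with n ≤ m that never go above y = x is C(7, 6) − C(7, 7) = 7 − 1 = 6.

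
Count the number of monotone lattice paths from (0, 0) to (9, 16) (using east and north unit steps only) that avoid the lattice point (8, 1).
Number of paths = 2042831

Total paths from (0, 0) to (9, 16): C(25, 9) = 2042975. Paths through (8, 1): (paths (0, 0) → (8, 1)) × (paths (8, 1) → (9, 16)) = C(9, 8) · C(16, 1) = 9 · 16 = 144. Avoidance count = 2042975 − 144 = 2042831.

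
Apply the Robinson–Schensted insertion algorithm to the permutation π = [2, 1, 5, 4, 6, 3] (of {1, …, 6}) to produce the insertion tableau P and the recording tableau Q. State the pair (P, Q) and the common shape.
P = [1, 3, 6] / [2, 4] / [5];  Q = [1, 3, 5] / [2, 4] / [6];  common shape = (3, 2, 1)

Row-insert the values π_1, π_2, … into P one at a time, bumping the leftmost entry strictly greater than the inserted value down to the next row. The recording tableau Q records, in position (i, j), the step at which that cell was added to P.
  Insert 2 (step 1): P = [2];  Q = [1]
  Insert 1 (step 2): P = [1] / [2];  Q = [1] / [2]
  Insert 5 (step 3): P = [1, 5] / [2];  Q = [1, 3] / [2]
  Insert 4 (step 4): P = [1, 4] / [2, 5];  Q = [1, 3] / [2, 4]
  Insert 6 (step 5): P = [1, 4, 6] / [2, 5];  Q = [1, 3, 5] / [2, 4]
  Insert 3 (step 6): P = [1, 3, 6] / [2, 4] / [5];  Q = [1, 3, 5] / [2, 4] / [6]
Final shape: (3, 2, 1).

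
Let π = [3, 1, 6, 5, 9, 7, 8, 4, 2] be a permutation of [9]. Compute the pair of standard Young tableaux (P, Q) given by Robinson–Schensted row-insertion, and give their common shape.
P = [1, 2, 7, 8] / [3, 4, 9] / [5] / [6];  Q = [1, 3, 5, 7] / [2, 4, 6] / [8] / [9];  common shape = (4, 3, 1, 1)

Row-insert the values π_1, π_2, … into P one at a time, bumping the leftmost entry strictly greater than the inserted value down to the next row. The recording tableau Q records, in position (i, j), the step at which that cell was added to P.
  Insert 3 (step 1): P = [3];  Q = [1]
  Insert 1 (step 2): P = [1] / [3];  Q = [1] / [2]
  Insert 6 (step 3): P = [1, 6] / [3];  Q = [1, 3] / [2]
  Insert 5 (step 4): P = [1, 5] / [3, 6];  Q = [1, 3] / [2, 4]
  Insert 9 (step 5): P = [1, 5, 9] / [3, 6];  Q = [1, 3, 5] / [2, 4]
  Insert 7 (step 6): P = [1, 5, 7] / [3, 6, 9];  Q = [1, 3, 5] / [2, 4, 6]
  Insert 8 (step 7): P = [1, 5, 7, 8] / [3, 6, 9];  Q = [1, 3, 5, 7] / [2, 4, 6]
  Insert 4 (step 8): P = [1, 4, 7, 8] / [3, 5, 9] / [6];  Q = [1, 3, 5, 7] / [2, 4, 6] / [8]
  Insert 2 (step 9): P = [1, 2, 7, 8] / [3, 4, 9] / [5] / [6];  Q = [1, 3, 5, 7] / [2, 4, 6] / [8] / [9]
Final shape: (4, 3, 1, 1).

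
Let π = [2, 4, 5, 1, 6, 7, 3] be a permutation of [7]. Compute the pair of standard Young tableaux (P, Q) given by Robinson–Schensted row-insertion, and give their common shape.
P = [1, 3, 5, 6, 7] / [2, 4];  Q = [1, 2, 3, 5, 6] / [4, 7];  common shape = (5, 2)

Row-insert the values π_1, π_2, … into P one at a time, bumping the leftmost entry strictly greater than the inserted value down to the next row. The recording tableau Q records, in position (i, j), the step at which that cell was added to P.
  Insert 2 (step 1): P = [2];  Q = [1]
  Insert 4 (step 2): P = [2, 4];  Q = [1, 2]
  Insert 5 (step 3): P = [2, 4, 5];  Q = [1, 2, 3]
  Insert 1 (step 4): P = [1, 4, 5] / [2];  Q = [1, 2, 3] / [4]
  Insert 6 (step 5): P = [1, 4, 5, 6] / [2];  Q = [1, 2, 3, 5] / [4]
  Insert 7 (step 6): P = [1, 4, 5, 6, 7] / [2];  Q = [1, 2, 3, 5, 6] / [4]
  Insert 3 (step 7): P = [1, 3, 5, 6, 7] / [2, 4];  Q = [1, 2, 3, 5, 6] / [4, 7]
Final shape: (5, 2).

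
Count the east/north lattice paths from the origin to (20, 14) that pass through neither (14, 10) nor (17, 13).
Number of paths = 657972960

Inclusion–exclusion. Total paths: C(34, 20) = 1391975640. Through P₁: C(24, 14)·C(10, 6) = 411863760. Through P₂: C(30, 17)·C(4, 3) = 479039400. Since P₁ is strictly southwest of P₂, a monotone path through both must visit P₁ then P₂; paths through both = C(24, 14)·C(6, 3)·C(4, 3) = 156900480. Avoid both = 1391975640 − 411863760 − 479039400 + 156900480 = 657972960.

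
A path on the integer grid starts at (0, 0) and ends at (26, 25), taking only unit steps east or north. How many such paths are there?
Number of paths = 247959266474052

A monotone lattice path from (0, 0) to (26, 25) consists of 26 east steps and 25 north steps in some order, so it is determined by which 26 of the 51 steps are east. The count is C(51, 26) = 247959266474052.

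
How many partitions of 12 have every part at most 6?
p(12, parts ≤ 6) = 58

Partitions of 12 with all parts ≤ 6: 6+6, 6+5+1, 6+4+2, 6+4+1+1, 6+3+3, 6+3+2+1, 6+3+1+1+1, 6+2+2+2, 6+2+2+1+1, 6+2+1+1+1+1, 6+1+1+1+1+1+1, 5+5+2, 5+5+1+1, 5+4+3, 5+4+2+1, 5+4+1+1+1, 5+3+3+1, 5+3+2+2, 5+3+2+1+1, 5+3+1+1+1+1, 5+2+2+2+1, 5+2+2+1+1+1, 5+2+1+1+1+1+1, 5+1+1+1+1+1+1+1, 4+4+4, 4+4+3+1, 4+4+2+2, 4+4+2+1+1, 4+4+1+1+1+1, 4+3+3+2, … (58 total). Count = 58.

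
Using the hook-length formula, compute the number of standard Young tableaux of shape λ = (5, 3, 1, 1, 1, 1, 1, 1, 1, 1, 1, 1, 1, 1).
# SYT of shape (5, 3, 1, 1, 1, 1, 1, 1, 1, 1, 1, 1, 1, 1) = 235144

Hook-length formula: f^λ = n! / Π hook(c), product over all cells c of the Young diagram. For λ = (5, 3, 1, 1, 1, 1, 1, 1, 1, 1, 1, 1, 1, 1), n = 20 boxes. Hook lengths by row (left-to-right, top-to-bottom): [18, 5, 4, 2, 1]; [15, 2, 1]; [12]; [11]; [10]; [9]; [8]; [7]; [6]; [5]; [4]; [3]; [2]; [1]. Product of hooks = 10346434560000. So f^λ = 20! / 10346434560000 = 2432902008176640000 / 10346434560000 = 235144.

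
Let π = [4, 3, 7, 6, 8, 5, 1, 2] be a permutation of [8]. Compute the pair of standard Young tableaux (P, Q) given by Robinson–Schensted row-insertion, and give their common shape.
P = [1, 2, 8] / [3, 5] / [4, 6] / [7];  Q = [1, 3, 5] / [2, 4] / [6, 8] / [7];  common shape = (3, 2, 2, 1)

Row-insert the values π_1, π_2, … into P one at a time, bumping the leftmost entry strictly greater than the inserted value down to the next row. The recording tableau Q records, in position (i, j), the step at which that cell was added to P.
  Insert 4 (step 1): P = [4];  Q = [1]
  Insert 3 (step 2): P = [3] / [4];  Q = [1] / [2]
  Insert 7 (step 3): P = [3, 7] / [4];  Q = [1, 3] / [2]
  Insert 6 (step 4): P = [3, 6] / [4, 7];  Q = [1, 3] / [2, 4]
  Insert 8 (step 5): P = [3, 6, 8] / [4, 7];  Q = [1, 3, 5] / [2, 4]
  Insert 5 (step 6): P = [3, 5, 8] / [4, 6] / [7];  Q = [1, 3, 5] / [2, 4] / [6]
  Insert 1 (step 7): P = [1, 5, 8] / [3, 6] / [4] / [7];  Q = [1, 3, 5] / [2, 4] / [6] / [7]
  Insert 2 (step 8): P = [1, 2, 8] / [3, 5] / [4, 6] / [7];  Q = [1, 3, 5] / [2, 4] / [6, 8] / [7]
Final shape: (3, 2, 2, 1).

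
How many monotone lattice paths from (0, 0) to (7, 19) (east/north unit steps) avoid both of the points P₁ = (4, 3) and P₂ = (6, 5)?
Number of paths = 620105

Inclusion–exclusion. Total paths: C(26, 7) = 657800. Through P₁: C(7, 4)·C(19, 3) = 33915. Through P₂: C(11, 6)·C(15, 1) = 6930. Since P₁ is strictly southwest of P₂, a monotone path through both must visit P₁ then P₂; paths through both = C(7, 4)·C(4, 2)·C(15, 1) = 3150. Avoid both = 657800 − 33915 − 6930 + 3150 = 620105.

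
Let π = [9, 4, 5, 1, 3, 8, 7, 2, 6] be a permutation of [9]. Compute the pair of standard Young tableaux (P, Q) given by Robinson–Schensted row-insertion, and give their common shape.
P = [1, 2, 6] / [3, 5, 7] / [4, 8] / [9];  Q = [1, 3, 6] / [2, 5, 7] / [4, 9] / [8];  common shape = (3, 3, 2, 1)

Row-insert the values π_1, π_2, … into P one at a time, bumping the leftmost entry strictly greater than the inserted value down to the next row. The recording tableau Q records, in position (i, j), the step at which that cell was added to P.
  Insert 9 (step 1): P = [9];  Q = [1]
  Insert 4 (step 2): P = [4] / [9];  Q = [1] / [2]
  Insert 5 (step 3): P = [4, 5] / [9];  Q = [1, 3] / [2]
  Insert 1 (step 4): P = [1, 5] / [4] / [9];  Q = [1, 3] / [2] / [4]
  Insert 3 (step 5): P = [1, 3] / [4, 5] / [9];  Q = [1, 3] / [2, 5] / [4]
  Insert 8 (step 6): P = [1, 3, 8] / [4, 5] / [9];  Q = [1, 3, 6] / [2, 5] / [4]
  Insert 7 (step 7): P = [1, 3, 7] / [4, 5, 8] / [9];  Q = [1, 3, 6] / [2, 5, 7] / [4]
  Insert 2 (step 8): P = [1, 2, 7] / [3, 5, 8] / [4] / [9];  Q = [1, 3, 6] / [2, 5, 7] / [4] / [8]
  Insert 6 (step 9): P = [1, 2, 6] / [3, 5, 7] / [4, 8] / [9];  Q = [1, 3, 6] / [2, 5, 7] / [4, 9] / [8]
Final shape: (3, 3, 2, 1).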